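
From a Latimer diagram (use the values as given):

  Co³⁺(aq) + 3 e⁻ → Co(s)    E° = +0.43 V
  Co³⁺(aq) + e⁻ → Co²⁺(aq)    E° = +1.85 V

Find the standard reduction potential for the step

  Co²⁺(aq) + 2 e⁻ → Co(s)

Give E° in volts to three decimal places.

Sequential free energies add, so n₃E°₃ = n₁E°₁ + n₂E°₂.
With n₃ = 3, and the known step contributing 1×(+1.85) V, the unknown satisfies 2·E° = 3×(+0.43) − 1×(+1.85) = -0.560.
E° = -0.560 / 2 = -0.280 V.

-0.280 V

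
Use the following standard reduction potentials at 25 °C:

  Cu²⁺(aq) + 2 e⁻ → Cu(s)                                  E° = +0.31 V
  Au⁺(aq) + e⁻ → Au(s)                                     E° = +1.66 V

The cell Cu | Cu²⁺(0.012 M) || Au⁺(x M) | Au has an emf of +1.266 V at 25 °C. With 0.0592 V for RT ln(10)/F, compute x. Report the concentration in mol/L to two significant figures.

0.0042 M

Au⁺/Au is the cathode, Cu²⁺/Cu the anode: E°cell = +1.35 V, n = 2.
Overall reaction: 2 Au⁺(aq) + Cu(s) → 2 Au(s) + Cu²⁺(aq); Q = [Cu²⁺]^1/[Au⁺]^2.
From E = E° − (0.0592/n) log Q: log Q = (E° − E)·n/0.0592 = (+1.35 − (+1.266))·2/0.0592 = 2.8378.
So 2·log[Au⁺] = 1·log(0.012) − log Q = -1.9208 − (2.8378) = -4.7586; log[Au⁺] = -4.7586 / 2 = -2.3793; [Au⁺] = 10^(-2.3793) ≈ 0.0042 M.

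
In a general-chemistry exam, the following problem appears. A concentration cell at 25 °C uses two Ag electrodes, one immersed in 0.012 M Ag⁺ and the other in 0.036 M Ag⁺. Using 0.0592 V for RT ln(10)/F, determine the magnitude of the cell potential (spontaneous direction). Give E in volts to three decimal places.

For a concentration cell E°cell = 0. The 0.036 M side is the cathode (reduction is favoured where [Ag⁺] is higher).
With n = 1, E = −(0.0592/1) log([Ag⁺]ₐₙ/[Ag⁺]꜀ₐₜ) = −(0.0592/1) log(0.012/0.036) = −(0.0592/1)(-0.477) = +0.028 V.

+0.028 V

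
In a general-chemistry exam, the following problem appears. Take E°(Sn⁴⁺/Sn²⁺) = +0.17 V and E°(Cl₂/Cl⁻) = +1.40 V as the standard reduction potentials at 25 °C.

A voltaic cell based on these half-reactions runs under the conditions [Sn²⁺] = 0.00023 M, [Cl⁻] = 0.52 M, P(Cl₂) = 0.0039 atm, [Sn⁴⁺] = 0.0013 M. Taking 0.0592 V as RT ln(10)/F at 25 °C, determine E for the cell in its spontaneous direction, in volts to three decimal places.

+1.153 V

Cl₂/Cl⁻ is the cathode (higher E°), Sn⁴⁺/Sn²⁺ the anode: E°cell = +1.40 − (+0.17) = +1.23 V, n = 2.
Overall: Cl₂(g) + Sn²⁺(aq) → 2 Cl⁻(aq) + Sn⁴⁺(aq)
Q = [Cl⁻]^2·[Sn⁴⁺] / (P(Cl₂)·[Sn²⁺]); log Q = 2.593.
E = E° − (0.0592/n) log Q = +1.23 − (0.0592/2)(2.593) = +1.153 V.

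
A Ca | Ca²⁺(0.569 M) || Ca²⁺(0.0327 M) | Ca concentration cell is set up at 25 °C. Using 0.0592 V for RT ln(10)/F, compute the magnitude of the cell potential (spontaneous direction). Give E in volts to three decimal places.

+0.037 V

For a concentration cell E°cell = 0. The 0.569 M side is the cathode (reduction is favoured where [Ca²⁺] is higher).
With n = 2, E = −(0.0592/2) log([Ca²⁺]ₐₙ/[Ca²⁺]꜀ₐₜ) = −(0.0592/2) log(0.0327/0.569) = −(0.0592/2)(-1.241) = +0.037 V.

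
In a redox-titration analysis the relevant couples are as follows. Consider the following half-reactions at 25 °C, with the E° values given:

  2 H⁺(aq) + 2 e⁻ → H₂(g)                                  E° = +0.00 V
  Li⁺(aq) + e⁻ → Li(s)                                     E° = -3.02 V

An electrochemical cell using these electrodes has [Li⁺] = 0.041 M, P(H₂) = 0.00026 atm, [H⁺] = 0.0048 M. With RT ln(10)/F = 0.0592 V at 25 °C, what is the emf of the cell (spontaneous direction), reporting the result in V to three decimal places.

H⁺/H₂ is the cathode (higher E°), Li⁺/Li the anode: E°cell = +0.00 − (-3.02) = +3.02 V, n = 2.
Overall: 2 H⁺(aq) + 2 Li(s) → H₂(g) + 2 Li⁺(aq)
Q = P(H₂)·[Li⁺]^2 / ([H⁺]^2); log Q = -1.722.
E = E° − (0.0592/n) log Q = +3.02 − (0.0592/2)(-1.722) = +3.071 V.

+3.071 V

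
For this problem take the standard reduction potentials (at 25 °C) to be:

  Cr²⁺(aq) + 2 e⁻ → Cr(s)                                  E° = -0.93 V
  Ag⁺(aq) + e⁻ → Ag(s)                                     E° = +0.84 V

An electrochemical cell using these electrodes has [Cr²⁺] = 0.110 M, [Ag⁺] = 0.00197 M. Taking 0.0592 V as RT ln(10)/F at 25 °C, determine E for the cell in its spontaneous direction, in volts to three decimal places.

+1.638 V

Ag⁺/Ag is the cathode (higher E°), Cr²⁺/Cr the anode: E°cell = +0.84 − (-0.93) = +1.77 V, n = 2.
Overall: 2 Ag⁺(aq) + Cr(s) → 2 Ag(s) + Cr²⁺(aq)
Q = [Cr²⁺] / ([Ag⁺]^2); log Q = 4.452.
E = E° − (0.0592/n) log Q = +1.77 − (0.0592/2)(4.452) = +1.638 V.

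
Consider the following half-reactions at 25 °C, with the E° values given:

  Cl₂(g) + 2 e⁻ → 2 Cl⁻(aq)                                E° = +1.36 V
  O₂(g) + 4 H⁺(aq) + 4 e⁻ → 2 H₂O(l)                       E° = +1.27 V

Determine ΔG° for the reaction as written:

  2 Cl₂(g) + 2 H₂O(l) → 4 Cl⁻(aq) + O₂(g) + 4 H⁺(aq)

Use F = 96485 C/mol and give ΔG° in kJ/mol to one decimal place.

As written, Cl₂/Cl⁻ is reduced (cathode) and O₂/H₂O is oxidised (anode), so E°cell = (+1.36) − (+1.27) = +0.09 V.
Balancing electrons gives n = 4.
ΔG° = −nFE° = −(4)(96485)(+0.09) = -34,735 J = -34.7 kJ/mol.

-34.7 kJ/mol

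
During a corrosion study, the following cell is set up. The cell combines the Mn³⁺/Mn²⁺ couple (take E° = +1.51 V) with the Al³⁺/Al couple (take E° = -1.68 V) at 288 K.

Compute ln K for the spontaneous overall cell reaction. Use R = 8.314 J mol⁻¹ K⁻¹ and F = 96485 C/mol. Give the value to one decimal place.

385.6

Cathode: Mn³⁺/Mn²⁺; anode: Al³⁺/Al. E°cell = (+1.51) − (-1.68) = +3.19 V, with n = 3.
ΔG° = −nFE° = −RT ln K, so ln K = nFE°/(RT) = (3)(96485)(+3.19) / ((8.314)(288)) = 385.629.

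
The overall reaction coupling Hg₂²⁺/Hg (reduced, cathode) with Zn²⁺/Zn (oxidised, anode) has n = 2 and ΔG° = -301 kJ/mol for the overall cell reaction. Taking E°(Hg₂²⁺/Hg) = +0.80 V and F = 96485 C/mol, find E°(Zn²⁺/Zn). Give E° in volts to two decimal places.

-0.76 V

E°cell = −ΔG°/(nF) = −(-301×10³)/((2)(96485)) = +1.560 V.
Since Hg₂²⁺/Hg is the cathode and Zn²⁺/Zn the anode, E°cell = E°(Hg₂²⁺/Hg) − E°(Zn²⁺/Zn).
So E°(Zn²⁺/Zn) = E°(Hg₂²⁺/Hg) − E°cell = (+0.80) − (+1.560) = -0.76 V.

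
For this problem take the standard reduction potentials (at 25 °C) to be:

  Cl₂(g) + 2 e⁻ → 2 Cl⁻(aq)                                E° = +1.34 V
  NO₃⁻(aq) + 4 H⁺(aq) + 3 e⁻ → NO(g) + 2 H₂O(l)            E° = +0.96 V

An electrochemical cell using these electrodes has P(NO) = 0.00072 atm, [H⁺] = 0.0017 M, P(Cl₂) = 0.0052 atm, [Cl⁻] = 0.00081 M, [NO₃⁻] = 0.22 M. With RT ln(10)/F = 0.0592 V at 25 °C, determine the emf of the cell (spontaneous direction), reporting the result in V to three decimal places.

Cl₂/Cl⁻ is the cathode (higher E°), NO₃⁻/NO the anode: E°cell = +1.34 − (+0.96) = +0.38 V, n = 6.
Overall: 3 Cl₂(g) + 2 NO(g) + 4 H₂O(l) → 6 Cl⁻(aq) + 2 NO₃⁻(aq) + 8 H⁺(aq)
Q = [Cl⁻]^6·[NO₃⁻]^2·[H⁺]^8 / (P(Cl₂)^3·P(NO)^2); log Q = -28.883.
E = E° − (0.0592/n) log Q = +0.38 − (0.0592/6)(-28.883) = +0.665 V.

+0.665 V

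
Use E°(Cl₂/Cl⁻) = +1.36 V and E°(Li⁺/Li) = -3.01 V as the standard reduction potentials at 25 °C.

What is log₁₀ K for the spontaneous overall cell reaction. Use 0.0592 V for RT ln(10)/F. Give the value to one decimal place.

Cathode: Cl₂/Cl⁻; anode: Li⁺/Li. E°cell = +4.37 V, n = 2.
log K = nE°cell / 0.0592 = (2)(+4.37) / 0.0592 = 147.6.

147.6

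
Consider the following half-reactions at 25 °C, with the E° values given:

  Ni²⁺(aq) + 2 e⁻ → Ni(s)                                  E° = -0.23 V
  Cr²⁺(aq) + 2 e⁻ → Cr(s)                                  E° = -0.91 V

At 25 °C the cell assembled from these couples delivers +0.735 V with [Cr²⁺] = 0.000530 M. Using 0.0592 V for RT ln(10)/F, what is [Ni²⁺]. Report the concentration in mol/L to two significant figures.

Ni²⁺/Ni is the cathode, Cr²⁺/Cr the anode: E°cell = +0.68 V, n = 2.
Overall reaction: Ni²⁺(aq) + Cr(s) → Ni(s) + Cr²⁺(aq); Q = [Cr²⁺]^1/[Ni²⁺]^1.
From E = E° − (0.0592/n) log Q: log Q = (E° − E)·n/0.0592 = (+0.68 − (+0.735))·2/0.0592 = -1.8581.
So 1·log[Ni²⁺] = 1·log(0.00053) − log Q = -3.2757 − (-1.8581) = -1.4176; [Ni²⁺] = 10^(-1.4176) ≈ 0.038 M.

0.038 M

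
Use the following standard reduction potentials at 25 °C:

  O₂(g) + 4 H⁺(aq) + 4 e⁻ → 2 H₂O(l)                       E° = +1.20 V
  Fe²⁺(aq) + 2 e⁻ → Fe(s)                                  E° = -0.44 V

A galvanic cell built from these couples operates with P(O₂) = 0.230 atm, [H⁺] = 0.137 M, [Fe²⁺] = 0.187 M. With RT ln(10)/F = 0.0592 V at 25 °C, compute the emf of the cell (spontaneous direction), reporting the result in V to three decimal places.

O₂/H₂O is the cathode (higher E°), Fe²⁺/Fe the anode: E°cell = +1.20 − (-0.44) = +1.64 V, n = 4.
Overall: O₂(g) + 4 H⁺(aq) + 2 Fe(s) → 2 H₂O(l) + 2 Fe²⁺(aq)
Q = [Fe²⁺]^2 / (P(O₂)·[H⁺]^4); log Q = 2.635.
E = E° − (0.0592/n) log Q = +1.64 − (0.0592/4)(2.635) = +1.601 V.

+1.601 V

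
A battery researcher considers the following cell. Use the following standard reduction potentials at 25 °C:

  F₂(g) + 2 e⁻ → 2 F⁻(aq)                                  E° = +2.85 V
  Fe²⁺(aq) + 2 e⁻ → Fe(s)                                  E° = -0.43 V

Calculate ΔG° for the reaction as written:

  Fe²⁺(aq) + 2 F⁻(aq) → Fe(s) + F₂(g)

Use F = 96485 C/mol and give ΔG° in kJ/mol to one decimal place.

As written, Fe²⁺/Fe is reduced (cathode) and F₂/F⁻ is oxidised (anode), so E°cell = (-0.43) − (+2.85) = -3.28 V.
Balancing electrons gives n = 2.
ΔG° = −nFE° = −(2)(96485)(-3.28) = 632,942 J = +632.9 kJ/mol.

+632.9 kJ/mol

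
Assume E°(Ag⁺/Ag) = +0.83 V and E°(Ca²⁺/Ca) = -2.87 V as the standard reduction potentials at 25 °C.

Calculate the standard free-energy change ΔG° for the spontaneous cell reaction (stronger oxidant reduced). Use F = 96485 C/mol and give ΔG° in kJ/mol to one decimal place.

-714.0 kJ/mol

Ag⁺/Ag (E° = +0.83 V) is the cathode; Ca²⁺/Ca (E° = -2.87 V) is the anode, so E°cell = +3.70 V.
Balancing electrons gives n = 2 (lcm of 1 and 2).
ΔG° = −nFE° = −(2)(96485)(+3.70) = -713,989 J = -714.0 kJ/mol.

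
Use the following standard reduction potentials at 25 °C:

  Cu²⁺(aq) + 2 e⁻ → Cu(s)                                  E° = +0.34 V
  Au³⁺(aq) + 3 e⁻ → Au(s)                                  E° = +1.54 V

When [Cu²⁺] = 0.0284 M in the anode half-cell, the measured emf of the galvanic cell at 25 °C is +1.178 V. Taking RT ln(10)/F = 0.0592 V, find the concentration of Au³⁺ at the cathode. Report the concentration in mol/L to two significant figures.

Au³⁺/Au is the cathode, Cu²⁺/Cu the anode: E°cell = +1.20 V, n = 6.
Overall reaction: 2 Au³⁺(aq) + 3 Cu(s) → 2 Au(s) + 3 Cu²⁺(aq); Q = [Cu²⁺]^3/[Au³⁺]^2.
From E = E° − (0.0592/n) log Q: log Q = (E° − E)·n/0.0592 = (+1.20 − (+1.178))·6/0.0592 = 2.2297.
So 2·log[Au³⁺] = 3·log(0.0284) − log Q = -4.6400 − (2.2297) = -6.8697; log[Au³⁺] = -6.8697 / 2 = -3.4348; [Au³⁺] = 10^(-3.4348) ≈ 0.00037 M.

0.00037 M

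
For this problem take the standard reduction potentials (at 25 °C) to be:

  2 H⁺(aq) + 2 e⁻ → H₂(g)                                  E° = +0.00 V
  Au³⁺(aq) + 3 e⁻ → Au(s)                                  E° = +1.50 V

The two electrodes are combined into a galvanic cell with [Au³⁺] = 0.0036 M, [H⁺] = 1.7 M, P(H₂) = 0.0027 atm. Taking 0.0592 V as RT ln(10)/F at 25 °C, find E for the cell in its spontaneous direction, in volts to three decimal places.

+1.362 V

Au³⁺/Au is the cathode (higher E°), H⁺/H₂ the anode: E°cell = +1.50 − (+0.00) = +1.50 V, n = 6.
Overall: 2 Au³⁺(aq) + 3 H₂(g) → 2 Au(s) + 6 H⁺(aq)
Q = [H⁺]^6 / ([Au³⁺]^2·P(H₂)^3); log Q = 13.976.
E = E° − (0.0592/n) log Q = +1.50 − (0.0592/6)(13.976) = +1.362 V.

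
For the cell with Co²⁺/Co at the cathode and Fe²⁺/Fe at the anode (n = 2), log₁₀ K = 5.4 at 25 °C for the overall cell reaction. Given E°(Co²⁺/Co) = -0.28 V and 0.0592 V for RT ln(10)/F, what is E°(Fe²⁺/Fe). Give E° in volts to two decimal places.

-0.44 V

E°cell = (0.0592/n)·log K = (0.0592/2)(5.4) = +0.160 V.
Since Co²⁺/Co is the cathode and Fe²⁺/Fe the anode, E°cell = E°(Co²⁺/Co) − E°(Fe²⁺/Fe).
So E°(Fe²⁺/Fe) = E°(Co²⁺/Co) − E°cell = (-0.28) − (+0.160) = -0.44 V.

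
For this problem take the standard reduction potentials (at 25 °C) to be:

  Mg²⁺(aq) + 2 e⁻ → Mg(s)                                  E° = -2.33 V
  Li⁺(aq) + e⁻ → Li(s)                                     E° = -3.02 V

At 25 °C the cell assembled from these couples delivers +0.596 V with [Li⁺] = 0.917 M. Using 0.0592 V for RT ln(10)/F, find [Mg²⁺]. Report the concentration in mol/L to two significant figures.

Mg²⁺/Mg is the cathode, Li⁺/Li the anode: E°cell = +0.69 V, n = 2.
Overall reaction: Mg²⁺(aq) + 2 Li(s) → Mg(s) + 2 Li⁺(aq); Q = [Li⁺]^2/[Mg²⁺]^1.
From E = E° − (0.0592/n) log Q: log Q = (E° − E)·n/0.0592 = (+0.69 − (+0.596))·2/0.0592 = 3.1757.
So 1·log[Mg²⁺] = 2·log(0.917) − log Q = -0.0753 − (3.1757) = -3.2510; [Mg²⁺] = 10^(-3.2510) ≈ 0.00056 M.

0.00056 M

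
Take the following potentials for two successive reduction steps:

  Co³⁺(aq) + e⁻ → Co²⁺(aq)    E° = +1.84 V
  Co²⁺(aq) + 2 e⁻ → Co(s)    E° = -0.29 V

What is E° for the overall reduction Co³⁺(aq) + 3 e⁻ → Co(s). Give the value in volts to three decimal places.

Standard free energies of sequential steps add: ΔG°₃ = ΔG°₁ + ΔG°₂, so n₃E°₃ = n₁E°₁ + n₂E°₂.
E°₃ = (1×+1.84 + 2×-0.29) / 3 = (+1.260) / 3 = +0.420 V.
Simply averaging or adding the two E° values would be wrong; the electron-weighted sum is required.

+0.420 V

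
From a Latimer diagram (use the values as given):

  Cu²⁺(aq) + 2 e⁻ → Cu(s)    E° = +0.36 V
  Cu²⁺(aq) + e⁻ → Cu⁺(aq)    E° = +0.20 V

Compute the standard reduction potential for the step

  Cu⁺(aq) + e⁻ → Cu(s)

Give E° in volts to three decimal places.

Sequential free energies add, so n₃E°₃ = n₁E°₁ + n₂E°₂.
With n₃ = 2, and the known step contributing 1×(+0.20) V, the unknown satisfies 1·E° = 2×(+0.36) − 1×(+0.20) = +0.520.
E° = +0.520 / 1 = +0.520 V.

+0.520 V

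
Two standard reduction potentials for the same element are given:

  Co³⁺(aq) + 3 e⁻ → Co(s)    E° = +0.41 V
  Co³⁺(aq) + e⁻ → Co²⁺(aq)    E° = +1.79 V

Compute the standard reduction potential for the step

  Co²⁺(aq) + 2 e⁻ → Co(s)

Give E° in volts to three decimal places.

-0.280 V

Sequential free energies add, so n₃E°₃ = n₁E°₁ + n₂E°₂.
With n₃ = 3, and the known step contributing 1×(+1.79) V, the unknown satisfies 2·E° = 3×(+0.41) − 1×(+1.79) = -0.560.
E° = -0.560 / 2 = -0.280 V.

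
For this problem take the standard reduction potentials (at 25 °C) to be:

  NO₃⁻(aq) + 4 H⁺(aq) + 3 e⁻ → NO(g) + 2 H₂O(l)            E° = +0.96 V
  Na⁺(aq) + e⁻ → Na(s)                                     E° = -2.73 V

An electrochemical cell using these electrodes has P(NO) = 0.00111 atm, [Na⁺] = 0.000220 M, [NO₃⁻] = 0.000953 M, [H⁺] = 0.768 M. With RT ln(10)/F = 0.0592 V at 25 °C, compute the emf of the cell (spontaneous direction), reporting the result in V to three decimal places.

+3.896 V

NO₃⁻/NO is the cathode (higher E°), Na⁺/Na the anode: E°cell = +0.96 − (-2.73) = +3.69 V, n = 3.
Overall: NO₃⁻(aq) + 4 H⁺(aq) + 3 Na(s) → NO(g) + 2 H₂O(l) + 3 Na⁺(aq)
Q = P(NO)·[Na⁺]^3 / ([NO₃⁻]·[H⁺]^4); log Q = -10.448.
E = E° − (0.0592/n) log Q = +3.69 − (0.0592/3)(-10.448) = +3.896 V.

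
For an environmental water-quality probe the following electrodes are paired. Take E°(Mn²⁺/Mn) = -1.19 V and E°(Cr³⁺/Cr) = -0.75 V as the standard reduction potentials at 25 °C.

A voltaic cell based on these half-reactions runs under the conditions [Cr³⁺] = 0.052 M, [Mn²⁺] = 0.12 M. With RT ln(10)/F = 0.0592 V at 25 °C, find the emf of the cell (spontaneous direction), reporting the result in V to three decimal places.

+0.442 V

Cr³⁺/Cr is the cathode (higher E°), Mn²⁺/Mn the anode: E°cell = -0.75 − (-1.19) = +0.44 V, n = 6.
Overall: 2 Cr³⁺(aq) + 3 Mn(s) → 2 Cr(s) + 3 Mn²⁺(aq)
Q = [Mn²⁺]^3 / ([Cr³⁺]^2); log Q = -0.194.
E = E° − (0.0592/n) log Q = +0.44 − (0.0592/6)(-0.194) = +0.442 V.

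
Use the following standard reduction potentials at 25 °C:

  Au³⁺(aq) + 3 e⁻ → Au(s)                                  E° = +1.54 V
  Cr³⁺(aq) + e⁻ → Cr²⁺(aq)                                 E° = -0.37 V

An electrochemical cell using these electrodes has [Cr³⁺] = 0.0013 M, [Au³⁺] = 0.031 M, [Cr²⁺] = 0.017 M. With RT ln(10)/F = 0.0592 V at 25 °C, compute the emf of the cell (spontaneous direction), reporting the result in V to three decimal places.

Au³⁺/Au is the cathode (higher E°), Cr³⁺/Cr²⁺ the anode: E°cell = +1.54 − (-0.37) = +1.91 V, n = 3.
Overall: Au³⁺(aq) + 3 Cr²⁺(aq) → Au(s) + 3 Cr³⁺(aq)
Q = [Cr³⁺]^3 / ([Au³⁺]·[Cr²⁺]^3); log Q = -1.841.
E = E° − (0.0592/n) log Q = +1.91 − (0.0592/3)(-1.841) = +1.946 V.

+1.946 V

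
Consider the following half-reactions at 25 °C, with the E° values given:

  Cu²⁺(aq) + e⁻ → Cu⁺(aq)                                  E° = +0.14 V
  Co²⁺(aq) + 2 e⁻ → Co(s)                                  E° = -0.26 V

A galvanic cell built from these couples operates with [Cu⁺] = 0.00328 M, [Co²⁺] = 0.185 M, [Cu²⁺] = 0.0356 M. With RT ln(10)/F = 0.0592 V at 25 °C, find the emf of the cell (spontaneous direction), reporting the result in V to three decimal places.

+0.483 V

Cu²⁺/Cu⁺ is the cathode (higher E°), Co²⁺/Co the anode: E°cell = +0.14 − (-0.26) = +0.40 V, n = 2.
Overall: 2 Cu²⁺(aq) + Co(s) → 2 Cu⁺(aq) + Co²⁺(aq)
Q = [Cu⁺]^2·[Co²⁺] / ([Cu²⁺]^2); log Q = -2.804.
E = E° − (0.0592/n) log Q = +0.40 − (0.0592/2)(-2.804) = +0.483 V.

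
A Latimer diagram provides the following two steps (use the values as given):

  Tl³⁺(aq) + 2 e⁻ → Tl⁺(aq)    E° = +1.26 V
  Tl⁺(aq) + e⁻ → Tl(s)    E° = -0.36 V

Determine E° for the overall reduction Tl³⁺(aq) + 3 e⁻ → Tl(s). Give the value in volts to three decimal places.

+0.720 V

Standard free energies of sequential steps add: ΔG°₃ = ΔG°₁ + ΔG°₂, so n₃E°₃ = n₁E°₁ + n₂E°₂.
E°₃ = (2×+1.26 + 1×-0.36) / 3 = (+2.160) / 3 = +0.720 V.
E° values themselves are not directly additive — weighting by electron count is essential.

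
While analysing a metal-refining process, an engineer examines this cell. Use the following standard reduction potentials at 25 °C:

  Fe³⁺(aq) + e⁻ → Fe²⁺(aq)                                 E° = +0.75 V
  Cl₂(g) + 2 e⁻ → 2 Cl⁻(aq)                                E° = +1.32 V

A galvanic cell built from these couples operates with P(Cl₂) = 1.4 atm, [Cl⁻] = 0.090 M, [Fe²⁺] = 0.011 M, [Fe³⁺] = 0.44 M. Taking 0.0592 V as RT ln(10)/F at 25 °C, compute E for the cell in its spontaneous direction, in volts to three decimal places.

+0.541 V

Cl₂/Cl⁻ is the cathode (higher E°), Fe³⁺/Fe²⁺ the anode: E°cell = +1.32 − (+0.75) = +0.57 V, n = 2.
Overall: Cl₂(g) + 2 Fe²⁺(aq) → 2 Cl⁻(aq) + 2 Fe³⁺(aq)
Q = [Cl⁻]^2·[Fe³⁺]^2 / (P(Cl₂)·[Fe²⁺]^2); log Q = 0.966.
E = E° − (0.0592/n) log Q = +0.57 − (0.0592/2)(0.966) = +0.541 V.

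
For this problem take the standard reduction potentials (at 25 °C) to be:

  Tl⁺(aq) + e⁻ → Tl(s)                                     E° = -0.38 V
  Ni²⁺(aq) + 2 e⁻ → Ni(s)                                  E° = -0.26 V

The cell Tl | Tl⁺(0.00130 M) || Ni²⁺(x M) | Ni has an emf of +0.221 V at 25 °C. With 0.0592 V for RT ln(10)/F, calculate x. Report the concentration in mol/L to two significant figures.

0.0044 M

Ni²⁺/Ni is the cathode, Tl⁺/Tl the anode: E°cell = +0.12 V, n = 2.
Overall reaction: Ni²⁺(aq) + 2 Tl(s) → Ni(s) + 2 Tl⁺(aq); Q = [Tl⁺]^2/[Ni²⁺]^1.
From E = E° − (0.0592/n) log Q: log Q = (E° − E)·n/0.0592 = (+0.12 − (+0.221))·2/0.0592 = -3.4122.
So 1·log[Ni²⁺] = 2·log(0.0013) − log Q = -5.7721 − (-3.4122) = -2.3599; [Ni²⁺] = 10^(-2.3599) ≈ 0.0044 M.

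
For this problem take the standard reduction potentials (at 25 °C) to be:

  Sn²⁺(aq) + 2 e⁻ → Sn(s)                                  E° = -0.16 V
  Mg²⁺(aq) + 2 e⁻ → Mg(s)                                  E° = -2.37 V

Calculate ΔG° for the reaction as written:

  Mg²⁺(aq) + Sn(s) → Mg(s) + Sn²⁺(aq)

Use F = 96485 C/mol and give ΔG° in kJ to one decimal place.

+426.5 kJ

As written, Mg²⁺/Mg is reduced (cathode) and Sn²⁺/Sn is oxidised (anode), so E°cell = (-2.37) − (-0.16) = -2.21 V.
Balancing electrons gives n = 2.
ΔG° = −nFE° = −(2)(96485)(-2.21) = 426,464 J = +426.5 kJ.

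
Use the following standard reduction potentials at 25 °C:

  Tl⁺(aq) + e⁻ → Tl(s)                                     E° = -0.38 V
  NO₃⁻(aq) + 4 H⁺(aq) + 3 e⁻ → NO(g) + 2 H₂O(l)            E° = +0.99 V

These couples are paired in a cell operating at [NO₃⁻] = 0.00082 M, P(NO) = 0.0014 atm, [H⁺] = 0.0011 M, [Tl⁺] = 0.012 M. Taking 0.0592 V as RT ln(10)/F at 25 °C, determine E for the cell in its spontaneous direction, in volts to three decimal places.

NO₃⁻/NO is the cathode (higher E°), Tl⁺/Tl the anode: E°cell = +0.99 − (-0.38) = +1.37 V, n = 3.
Overall: NO₃⁻(aq) + 4 H⁺(aq) + 3 Tl(s) → NO(g) + 2 H₂O(l) + 3 Tl⁺(aq)
Q = P(NO)·[Tl⁺]^3 / ([NO₃⁻]·[H⁺]^4); log Q = 6.304.
E = E° − (0.0592/n) log Q = +1.37 − (0.0592/3)(6.304) = +1.246 V.

+1.246 V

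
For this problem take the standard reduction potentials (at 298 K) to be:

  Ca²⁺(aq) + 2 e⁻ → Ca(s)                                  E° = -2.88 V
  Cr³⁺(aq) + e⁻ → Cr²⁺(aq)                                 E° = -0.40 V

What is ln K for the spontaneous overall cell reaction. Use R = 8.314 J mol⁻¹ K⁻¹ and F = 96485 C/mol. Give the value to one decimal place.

193.2

Cathode: Cr³⁺/Cr²⁺; anode: Ca²⁺/Ca. E°cell = (-0.40) − (-2.88) = +2.48 V, with n = 2.
ΔG° = −nFE° = −RT ln K, so ln K = nFE°/(RT) = (2)(96485)(+2.48) / ((8.314)(298)) = 193.159.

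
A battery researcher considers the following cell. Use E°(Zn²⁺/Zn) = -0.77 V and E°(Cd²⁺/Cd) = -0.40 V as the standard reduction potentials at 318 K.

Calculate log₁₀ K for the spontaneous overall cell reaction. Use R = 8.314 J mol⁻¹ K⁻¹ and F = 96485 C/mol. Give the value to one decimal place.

Cathode: Cd²⁺/Cd; anode: Zn²⁺/Zn. E°cell = (-0.40) − (-0.77) = +0.37 V, with n = 2.
ΔG° = −nFE° = −RT ln K, so ln K = nFE°/(RT) = (2)(96485)(+0.37) / ((8.314)(318)) = 27.006.
log₁₀ K = 27.006 / ln 10 = 11.7.

11.7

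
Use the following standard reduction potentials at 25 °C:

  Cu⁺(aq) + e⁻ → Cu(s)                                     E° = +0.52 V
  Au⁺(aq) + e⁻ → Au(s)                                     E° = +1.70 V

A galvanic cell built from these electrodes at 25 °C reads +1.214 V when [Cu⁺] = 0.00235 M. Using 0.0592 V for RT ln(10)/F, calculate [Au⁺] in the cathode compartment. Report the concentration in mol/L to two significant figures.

Au⁺/Au is the cathode, Cu⁺/Cu the anode: E°cell = +1.18 V, n = 1.
Overall reaction: Au⁺(aq) + Cu(s) → Au(s) + Cu⁺(aq); Q = [Cu⁺]^1/[Au⁺]^1.
From E = E° − (0.0592/n) log Q: log Q = (E° − E)·n/0.0592 = (+1.18 − (+1.214))·1/0.0592 = -0.5743.
So 1·log[Au⁺] = 1·log(0.00235) − log Q = -2.6289 − (-0.5743) = -2.0546; [Au⁺] = 10^(-2.0546) ≈ 0.0088 M.

0.0088 M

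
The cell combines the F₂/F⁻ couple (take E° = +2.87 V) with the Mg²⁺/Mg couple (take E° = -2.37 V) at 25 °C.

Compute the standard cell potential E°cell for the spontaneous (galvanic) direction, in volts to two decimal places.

+5.24 V

The F₂/F⁻ couple has the higher reduction potential, so it is the cathode; Mg²⁺/Mg is oxidised at the anode.
E°cell = E°(cathode) − E°(anode) = (+2.87) − (-2.37) = +5.24 V.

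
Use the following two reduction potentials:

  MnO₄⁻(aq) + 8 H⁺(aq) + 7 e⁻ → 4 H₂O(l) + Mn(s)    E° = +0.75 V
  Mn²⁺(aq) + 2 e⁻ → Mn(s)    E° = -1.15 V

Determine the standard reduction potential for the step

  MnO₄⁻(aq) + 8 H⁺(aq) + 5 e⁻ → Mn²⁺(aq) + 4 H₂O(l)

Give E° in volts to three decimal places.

Sequential free energies add, so n₃E°₃ = n₁E°₁ + n₂E°₂.
With n₃ = 7, and the known step contributing 2×(-1.15) V, the unknown satisfies 5·E° = 7×(+0.75) − 2×(-1.15) = +7.550.
E° = +7.550 / 5 = +1.510 V.

+1.510 V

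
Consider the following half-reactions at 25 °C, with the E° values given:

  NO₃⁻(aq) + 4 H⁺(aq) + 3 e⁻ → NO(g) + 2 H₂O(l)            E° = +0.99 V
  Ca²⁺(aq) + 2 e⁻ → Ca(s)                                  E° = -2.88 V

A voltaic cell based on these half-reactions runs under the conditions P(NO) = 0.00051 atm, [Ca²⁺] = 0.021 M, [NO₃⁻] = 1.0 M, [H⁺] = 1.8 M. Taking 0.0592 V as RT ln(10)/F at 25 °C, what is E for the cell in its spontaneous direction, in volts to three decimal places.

NO₃⁻/NO is the cathode (higher E°), Ca²⁺/Ca the anode: E°cell = +0.99 − (-2.88) = +3.87 V, n = 6.
Overall: 2 NO₃⁻(aq) + 8 H⁺(aq) + 3 Ca(s) → 2 NO(g) + 4 H₂O(l) + 3 Ca²⁺(aq)
Q = P(NO)^2·[Ca²⁺]^3 / ([NO₃⁻]^2·[H⁺]^8); log Q = -13.660.
E = E° − (0.0592/n) log Q = +3.87 − (0.0592/6)(-13.660) = +4.005 V.

+4.005 V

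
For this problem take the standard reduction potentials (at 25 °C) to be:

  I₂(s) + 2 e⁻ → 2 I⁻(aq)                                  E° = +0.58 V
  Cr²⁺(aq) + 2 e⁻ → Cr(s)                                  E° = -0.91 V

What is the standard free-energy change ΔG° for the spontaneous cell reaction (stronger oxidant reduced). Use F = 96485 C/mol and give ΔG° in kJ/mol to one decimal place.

I₂/I⁻ (E° = +0.58 V) is the cathode; Cr²⁺/Cr (E° = -0.91 V) is the anode, so E°cell = +1.49 V.
Balancing electrons gives n = 2 (lcm of 2 and 2).
ΔG° = −nFE° = −(2)(96485)(+1.49) = -287,525 J = -287.5 kJ/mol.

-287.5 kJ/mol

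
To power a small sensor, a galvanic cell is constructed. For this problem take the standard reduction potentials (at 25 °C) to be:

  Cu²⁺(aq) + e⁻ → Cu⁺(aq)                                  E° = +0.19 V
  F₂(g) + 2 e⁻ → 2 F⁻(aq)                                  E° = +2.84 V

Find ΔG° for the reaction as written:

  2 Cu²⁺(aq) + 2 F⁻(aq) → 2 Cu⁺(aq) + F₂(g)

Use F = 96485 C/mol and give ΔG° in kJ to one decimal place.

+511.4 kJ

As written, Cu²⁺/Cu⁺ is reduced (cathode) and F₂/F⁻ is oxidised (anode), so E°cell = (+0.19) − (+2.84) = -2.65 V.
Balancing electrons gives n = 2.
ΔG° = −nFE° = −(2)(96485)(-2.65) = 511,370 J = +511.4 kJ.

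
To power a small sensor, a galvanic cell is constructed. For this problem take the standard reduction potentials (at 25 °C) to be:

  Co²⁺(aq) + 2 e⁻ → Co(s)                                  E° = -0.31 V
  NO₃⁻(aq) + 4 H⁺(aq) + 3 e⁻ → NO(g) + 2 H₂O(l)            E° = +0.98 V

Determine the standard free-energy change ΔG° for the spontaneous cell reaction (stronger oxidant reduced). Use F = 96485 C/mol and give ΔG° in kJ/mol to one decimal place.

-746.8 kJ/mol

NO₃⁻/NO (E° = +0.98 V) is the cathode; Co²⁺/Co (E° = -0.31 V) is the anode, so E°cell = +1.29 V.
Balancing electrons gives n = 6 (lcm of 3 and 2).
ΔG° = −nFE° = −(6)(96485)(+1.29) = -746,794 J = -746.8 kJ/mol.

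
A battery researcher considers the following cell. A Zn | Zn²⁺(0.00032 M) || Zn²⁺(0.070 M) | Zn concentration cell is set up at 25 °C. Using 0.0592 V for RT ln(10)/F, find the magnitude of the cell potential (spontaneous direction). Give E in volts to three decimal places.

For a concentration cell E°cell = 0. The 0.070 M side is the cathode (reduction is favoured where [Zn²⁺] is higher).
With n = 2, E = −(0.0592/2) log([Zn²⁺]ₐₙ/[Zn²⁺]꜀ₐₜ) = −(0.0592/2) log(0.00032/0.07) = −(0.0592/2)(-2.340) = +0.069 V.

+0.069 V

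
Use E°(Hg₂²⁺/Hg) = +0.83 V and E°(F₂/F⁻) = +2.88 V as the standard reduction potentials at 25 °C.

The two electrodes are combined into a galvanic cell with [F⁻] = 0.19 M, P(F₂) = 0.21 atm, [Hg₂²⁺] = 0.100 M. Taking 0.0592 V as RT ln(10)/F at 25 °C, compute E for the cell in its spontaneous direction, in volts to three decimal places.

+2.102 V

F₂/F⁻ is the cathode (higher E°), Hg₂²⁺/Hg the anode: E°cell = +2.88 − (+0.83) = +2.05 V, n = 2.
Overall: F₂(g) + 2 Hg(l) → 2 F⁻(aq) + Hg₂²⁺(aq)
Q = [F⁻]^2·[Hg₂²⁺] / (P(F₂)); log Q = -1.765.
E = E° − (0.0592/n) log Q = +2.05 − (0.0592/2)(-1.765) = +2.102 V.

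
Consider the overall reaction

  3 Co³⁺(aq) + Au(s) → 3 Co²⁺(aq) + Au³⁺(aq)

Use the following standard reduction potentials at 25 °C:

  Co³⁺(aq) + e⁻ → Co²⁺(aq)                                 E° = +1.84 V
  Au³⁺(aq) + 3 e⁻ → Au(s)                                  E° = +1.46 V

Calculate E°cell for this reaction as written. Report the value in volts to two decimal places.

+0.38 V

The Co³⁺/Co²⁺ couple has the higher reduction potential, so it is the cathode; Au³⁺/Au is oxidised at the anode.
E°cell = E°(cathode) − E°(anode) = (+1.84) − (+1.46) = +0.38 V.
Since E°cell > 0, the reaction is spontaneous under standard conditions.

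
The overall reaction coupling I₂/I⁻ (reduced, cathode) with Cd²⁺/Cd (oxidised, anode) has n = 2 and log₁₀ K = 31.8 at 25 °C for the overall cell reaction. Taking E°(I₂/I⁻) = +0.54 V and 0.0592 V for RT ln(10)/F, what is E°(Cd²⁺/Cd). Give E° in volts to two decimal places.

E°cell = (0.0592/n)·log K = (0.0592/2)(31.8) = +0.941 V.
Since I₂/I⁻ is the cathode and Cd²⁺/Cd the anode, E°cell = E°(I₂/I⁻) − E°(Cd²⁺/Cd).
So E°(Cd²⁺/Cd) = E°(I₂/I⁻) − E°cell = (+0.54) − (+0.941) = -0.40 V.

-0.40 V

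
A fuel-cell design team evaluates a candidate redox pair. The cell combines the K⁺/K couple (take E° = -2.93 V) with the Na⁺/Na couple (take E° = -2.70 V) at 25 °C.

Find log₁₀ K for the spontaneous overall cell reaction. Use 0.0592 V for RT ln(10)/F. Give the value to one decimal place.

3.9

Cathode: Na⁺/Na; anode: K⁺/K. E°cell = +0.23 V, n = 1.
log K = nE°cell / 0.0592 = (1)(+0.23) / 0.0592 = 3.9.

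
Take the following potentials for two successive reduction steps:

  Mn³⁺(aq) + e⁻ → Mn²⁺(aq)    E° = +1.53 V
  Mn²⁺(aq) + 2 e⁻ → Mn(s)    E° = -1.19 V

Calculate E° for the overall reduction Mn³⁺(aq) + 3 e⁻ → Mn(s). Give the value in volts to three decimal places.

-0.283 V

Standard free energies of sequential steps add: ΔG°₃ = ΔG°₁ + ΔG°₂, so n₃E°₃ = n₁E°₁ + n₂E°₂.
E°₃ = (1×+1.53 + 2×-1.19) / 3 = (-0.850) / 3 = -0.283 V.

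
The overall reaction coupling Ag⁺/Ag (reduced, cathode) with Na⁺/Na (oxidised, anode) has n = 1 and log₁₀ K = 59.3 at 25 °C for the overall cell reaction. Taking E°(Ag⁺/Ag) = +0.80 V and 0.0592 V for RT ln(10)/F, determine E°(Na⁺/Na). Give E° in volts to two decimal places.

-2.71 V

E°cell = (0.0592/n)·log K = (0.0592/1)(59.3) = +3.511 V.
Since Ag⁺/Ag is the cathode and Na⁺/Na the anode, E°cell = E°(Ag⁺/Ag) − E°(Na⁺/Na).
So E°(Na⁺/Na) = E°(Ag⁺/Ag) − E°cell = (+0.80) − (+3.511) = -2.71 V.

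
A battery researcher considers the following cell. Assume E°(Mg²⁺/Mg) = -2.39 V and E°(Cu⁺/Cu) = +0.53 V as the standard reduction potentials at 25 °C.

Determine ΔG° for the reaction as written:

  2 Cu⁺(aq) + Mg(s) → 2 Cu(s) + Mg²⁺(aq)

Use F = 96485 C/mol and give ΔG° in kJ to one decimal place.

As written, Cu⁺/Cu is reduced (cathode) and Mg²⁺/Mg is oxidised (anode), so E°cell = (+0.53) − (-2.39) = +2.92 V.
Balancing electrons gives n = 2.
ΔG° = −nFE° = −(2)(96485)(+2.92) = -563,472 J = -563.5 kJ.

-563.5 kJ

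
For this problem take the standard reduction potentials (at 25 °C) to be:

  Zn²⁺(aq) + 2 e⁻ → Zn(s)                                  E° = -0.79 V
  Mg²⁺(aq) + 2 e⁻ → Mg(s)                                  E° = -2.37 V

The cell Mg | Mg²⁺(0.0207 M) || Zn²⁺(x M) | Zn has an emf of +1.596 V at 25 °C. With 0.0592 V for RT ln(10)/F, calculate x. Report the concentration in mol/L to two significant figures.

Zn²⁺/Zn is the cathode, Mg²⁺/Mg the anode: E°cell = +1.58 V, n = 2.
Overall reaction: Zn²⁺(aq) + Mg(s) → Zn(s) + Mg²⁺(aq); Q = [Mg²⁺]^1/[Zn²⁺]^1.
From E = E° − (0.0592/n) log Q: log Q = (E° − E)·n/0.0592 = (+1.58 − (+1.596))·2/0.0592 = -0.5405.
So 1·log[Zn²⁺] = 1·log(0.0207) − log Q = -1.6840 − (-0.5405) = -1.1435; [Zn²⁺] = 10^(-1.1435) ≈ 0.072 M.

0.072 M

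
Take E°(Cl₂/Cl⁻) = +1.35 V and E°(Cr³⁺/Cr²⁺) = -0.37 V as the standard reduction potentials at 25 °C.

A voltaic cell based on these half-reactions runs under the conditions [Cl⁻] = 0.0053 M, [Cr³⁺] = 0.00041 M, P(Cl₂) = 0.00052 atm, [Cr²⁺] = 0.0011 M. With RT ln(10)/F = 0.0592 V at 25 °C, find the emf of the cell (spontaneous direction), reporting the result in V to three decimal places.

Cl₂/Cl⁻ is the cathode (higher E°), Cr³⁺/Cr²⁺ the anode: E°cell = +1.35 − (-0.37) = +1.72 V, n = 2.
Overall: Cl₂(g) + 2 Cr²⁺(aq) → 2 Cl⁻(aq) + 2 Cr³⁺(aq)
Q = [Cl⁻]^2·[Cr³⁺]^2 / (P(Cl₂)·[Cr²⁺]^2); log Q = -2.125.
E = E° − (0.0592/n) log Q = +1.72 − (0.0592/2)(-2.125) = +1.783 V.

+1.783 V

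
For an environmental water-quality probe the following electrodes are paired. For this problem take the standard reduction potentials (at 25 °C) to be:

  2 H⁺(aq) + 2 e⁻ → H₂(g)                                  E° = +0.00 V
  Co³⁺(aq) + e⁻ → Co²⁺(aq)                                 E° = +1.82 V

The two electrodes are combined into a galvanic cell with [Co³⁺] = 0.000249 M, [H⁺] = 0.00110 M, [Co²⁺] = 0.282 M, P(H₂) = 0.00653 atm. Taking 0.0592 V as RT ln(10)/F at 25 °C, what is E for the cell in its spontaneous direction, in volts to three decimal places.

+1.750 V

Co³⁺/Co²⁺ is the cathode (higher E°), H⁺/H₂ the anode: E°cell = +1.82 − (+0.00) = +1.82 V, n = 2.
Overall: 2 Co³⁺(aq) + H₂(g) → 2 Co²⁺(aq) + 2 H⁺(aq)
Q = [Co²⁺]^2·[H⁺]^2 / ([Co³⁺]^2·P(H₂)); log Q = 2.376.
E = E° − (0.0592/n) log Q = +1.82 − (0.0592/2)(2.376) = +1.750 V.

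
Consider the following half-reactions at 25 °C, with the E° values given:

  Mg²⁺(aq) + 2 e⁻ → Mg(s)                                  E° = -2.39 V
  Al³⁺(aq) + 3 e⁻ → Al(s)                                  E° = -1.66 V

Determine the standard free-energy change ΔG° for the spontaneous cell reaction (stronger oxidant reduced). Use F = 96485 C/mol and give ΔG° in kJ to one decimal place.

Al³⁺/Al (E° = -1.66 V) is the cathode; Mg²⁺/Mg (E° = -2.39 V) is the anode, so E°cell = +0.73 V.
Balancing electrons gives n = 6 (lcm of 3 and 2).
ΔG° = −nFE° = −(6)(96485)(+0.73) = -422,604 J = -422.6 kJ.

-422.6 kJ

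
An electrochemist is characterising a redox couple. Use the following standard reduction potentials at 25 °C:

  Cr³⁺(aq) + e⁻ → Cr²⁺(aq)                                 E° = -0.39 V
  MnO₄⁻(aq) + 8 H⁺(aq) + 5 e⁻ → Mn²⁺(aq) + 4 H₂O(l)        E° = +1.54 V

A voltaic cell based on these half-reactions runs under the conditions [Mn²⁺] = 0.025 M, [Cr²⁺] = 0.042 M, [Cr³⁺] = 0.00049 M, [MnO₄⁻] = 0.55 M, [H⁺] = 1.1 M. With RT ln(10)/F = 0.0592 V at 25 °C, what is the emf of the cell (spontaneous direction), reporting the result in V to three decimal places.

+2.064 V

MnO₄⁻/Mn²⁺ is the cathode (higher E°), Cr³⁺/Cr²⁺ the anode: E°cell = +1.54 − (-0.39) = +1.93 V, n = 5.
Overall: MnO₄⁻(aq) + 8 H⁺(aq) + 5 Cr²⁺(aq) → Mn²⁺(aq) + 4 H₂O(l) + 5 Cr³⁺(aq)
Q = [Mn²⁺]·[Cr³⁺]^5 / ([MnO₄⁻]·[H⁺]^8·[Cr²⁺]^5); log Q = -11.339.
E = E° − (0.0592/n) log Q = +1.93 − (0.0592/5)(-11.339) = +2.064 V.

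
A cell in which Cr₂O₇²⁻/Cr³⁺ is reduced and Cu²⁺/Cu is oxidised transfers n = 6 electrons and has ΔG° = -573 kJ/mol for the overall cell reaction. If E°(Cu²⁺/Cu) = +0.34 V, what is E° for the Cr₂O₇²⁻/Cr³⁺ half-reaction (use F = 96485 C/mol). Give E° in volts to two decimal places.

E°cell = −ΔG°/(nF) = −(-573×10³)/((6)(96485)) = +0.990 V.
Since Cr₂O₇²⁻/Cr³⁺ is the cathode and Cu²⁺/Cu the anode, E°cell = E°(Cr₂O₇²⁻/Cr³⁺) − E°(Cu²⁺/Cu).
So E°(Cr₂O₇²⁻/Cr³⁺) = E°cell + E°(Cu²⁺/Cu) = +0.990 + (+0.34) = +1.33 V.

+1.33 V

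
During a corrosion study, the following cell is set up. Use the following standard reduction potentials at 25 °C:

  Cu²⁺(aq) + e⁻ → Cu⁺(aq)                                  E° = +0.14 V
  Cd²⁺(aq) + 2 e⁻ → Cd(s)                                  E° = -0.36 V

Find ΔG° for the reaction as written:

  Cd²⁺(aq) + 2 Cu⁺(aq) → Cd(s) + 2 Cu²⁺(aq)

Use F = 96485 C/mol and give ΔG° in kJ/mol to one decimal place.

As written, Cd²⁺/Cd is reduced (cathode) and Cu²⁺/Cu⁺ is oxidised (anode), so E°cell = (-0.36) − (+0.14) = -0.50 V.
Balancing electrons gives n = 2.
ΔG° = −nFE° = −(2)(96485)(-0.50) = 96,485 J = +96.5 kJ/mol.

+96.5 kJ/mol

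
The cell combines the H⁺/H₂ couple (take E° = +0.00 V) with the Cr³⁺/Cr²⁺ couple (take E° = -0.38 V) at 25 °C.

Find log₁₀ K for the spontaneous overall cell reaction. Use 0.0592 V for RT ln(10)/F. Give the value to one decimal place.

Cathode: H⁺/H₂; anode: Cr³⁺/Cr²⁺. E°cell = +0.38 V, n = 2.
log K = nE°cell / 0.0592 = (2)(+0.38) / 0.0592 = 12.8.

12.8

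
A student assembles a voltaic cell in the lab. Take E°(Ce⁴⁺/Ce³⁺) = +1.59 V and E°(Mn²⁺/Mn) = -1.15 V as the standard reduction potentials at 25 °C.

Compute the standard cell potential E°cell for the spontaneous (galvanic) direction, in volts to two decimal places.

+2.74 V

The Ce⁴⁺/Ce³⁺ couple has the higher reduction potential, so it is the cathode; Mn²⁺/Mn is oxidised at the anode.
E°cell = E°(cathode) − E°(anode) = (+1.59) − (-1.15) = +2.74 V.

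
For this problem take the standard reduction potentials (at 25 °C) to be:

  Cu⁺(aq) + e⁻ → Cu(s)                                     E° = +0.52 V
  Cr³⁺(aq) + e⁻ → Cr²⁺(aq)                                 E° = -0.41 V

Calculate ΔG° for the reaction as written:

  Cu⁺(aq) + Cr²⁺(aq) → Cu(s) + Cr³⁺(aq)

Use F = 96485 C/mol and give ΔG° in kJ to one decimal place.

-89.7 kJ

As written, Cu⁺/Cu is reduced (cathode) and Cr³⁺/Cr²⁺ is oxidised (anode), so E°cell = (+0.52) − (-0.41) = +0.93 V.
Balancing electrons gives n = 1.
ΔG° = −nFE° = −(1)(96485)(+0.93) = -89,731 J = -89.7 kJ.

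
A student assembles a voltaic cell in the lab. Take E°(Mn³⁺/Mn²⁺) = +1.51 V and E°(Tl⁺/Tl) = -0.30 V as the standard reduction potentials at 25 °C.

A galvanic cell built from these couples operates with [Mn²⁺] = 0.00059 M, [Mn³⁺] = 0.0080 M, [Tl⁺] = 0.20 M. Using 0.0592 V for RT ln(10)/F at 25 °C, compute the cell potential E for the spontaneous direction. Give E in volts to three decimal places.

Mn³⁺/Mn²⁺ is the cathode (higher E°), Tl⁺/Tl the anode: E°cell = +1.51 − (-0.30) = +1.81 V, n = 1.
Overall: Mn³⁺(aq) + Tl(s) → Mn²⁺(aq) + Tl⁺(aq)
Q = [Mn²⁺]·[Tl⁺] / ([Mn³⁺]); log Q = -1.831.
E = E° − (0.0592/n) log Q = +1.81 − (0.0592/1)(-1.831) = +1.918 V.

+1.918 V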